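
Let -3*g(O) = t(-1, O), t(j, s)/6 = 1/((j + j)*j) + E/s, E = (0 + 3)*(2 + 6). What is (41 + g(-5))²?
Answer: 61504/25 ≈ 2460.2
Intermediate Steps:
E = 24 (E = 3*8 = 24)
t(j, s) = 3/j² + 144/s (t(j, s) = 6*(1/((j + j)*j) + 24/s) = 6*(1/(((2*j))*j) + 24/s) = 6*((1/(2*j))/j + 24/s) = 6*(1/(2*j²) + 24/s) = 3/j² + 144/s)
g(O) = -1 - 48/O (g(O) = -(3/(-1)² + 144/O)/3 = -(3*1 + 144/O)/3 = -(3 + 144/O)/3 = -1 - 48/O)
(41 + g(-5))² = (41 + (-48 - 1*(-5))/(-5))² = (41 - (-48 + 5)/5)² = (41 - ⅕*(-43))² = (41 + 43/5)² = (248/5)² = 61504/25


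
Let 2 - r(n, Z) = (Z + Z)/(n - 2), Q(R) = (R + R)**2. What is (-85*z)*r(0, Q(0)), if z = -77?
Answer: 13090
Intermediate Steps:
Q(R) = 4*R**2 (Q(R) = (2*R)**2 = 4*R**2)
r(n, Z) = 2 - 2*Z/(-2 + n) (r(n, Z) = 2 - (Z + Z)/(n - 2) = 2 - 2*Z/(-2 + n))
(-85*z)*r(0, Q(0)) = (-85*(-77))*(2*(-2 + 0 - 4*0**2)/(-2 + 0)) = 6545*(2*(-2 + 0 - 4*0)/(-2)) = 6545*(2*(-1/2)*(-2 + 0 - 1*0)) = 6545*(2*(-1/2)*(-2 + 0 + 0)) = 6545*(2*(-1/2)*(-2)) = 6545*2 = 13090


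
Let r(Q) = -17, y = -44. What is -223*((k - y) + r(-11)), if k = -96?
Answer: 15387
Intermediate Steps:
-223*((k - y) + r(-11)) = -223*((-96 - 1*(-44)) - 17) = -223*((-96 + 44) - 17) = -223*(-52 - 17) = -223*(-69) = 15387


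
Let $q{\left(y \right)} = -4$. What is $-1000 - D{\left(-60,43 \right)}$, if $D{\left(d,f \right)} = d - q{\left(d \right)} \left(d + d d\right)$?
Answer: $-15100$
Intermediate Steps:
$D{\left(d,f \right)} = 4 d^{2} + 5 d$ ($D{\left(d,f \right)} = d - - 4 \left(d + d d\right) = d - - 4 \left(d + d^{2}\right) = d - \left(- 4 d - 4 d^{2}\right) = d + \left(4 d + 4 d^{2}\right) = 4 d^{2} + 5 d$)
$-1000 - D{\left(-60,43 \right)} = -1000 - - 60 \left(5 + 4 \left(-60\right)\right) = -1000 - - 60 \left(5 - 240\right) = -1000 - \left(-60\right) \left(-235\right) = -1000 - 14100 = -15100$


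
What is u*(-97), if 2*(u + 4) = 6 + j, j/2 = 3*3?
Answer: -776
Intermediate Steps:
j = 18 (j = 2*(3*3) = 2*9 = 18)
u = 8 (u = -4 + (6 + 18)/2 = -4 + (1/2)*24 = -4 + 12 = 8)
u*(-97) = 8*(-97) = -776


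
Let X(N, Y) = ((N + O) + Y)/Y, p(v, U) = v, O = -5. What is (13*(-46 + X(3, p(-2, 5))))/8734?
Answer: -26/397 ≈ -0.065491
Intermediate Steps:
X(N, Y) = (-5 + N + Y)/Y (X(N, Y) = ((N - 5) + Y)/Y = ((-5 + N) + Y)/Y = (-5 + N + Y)/Y)
(13*(-46 + X(3, p(-2, 5))))/8734 = (13*(-46 + (-5 + 3 - 2)/(-2)))/8734 = (13*(-46 - 1/2*(-4)))*(1/8734) = (13*(-46 + 2))*(1/8734) = (13*(-44))*(1/8734) = -572*1/8734 = -26/397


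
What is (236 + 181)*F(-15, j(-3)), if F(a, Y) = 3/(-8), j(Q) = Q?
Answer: -1251/8 ≈ -156.38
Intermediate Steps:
F(a, Y) = -3/8 (F(a, Y) = 3*(-⅛) = -3/8)
(236 + 181)*F(-15, j(-3)) = (236 + 181)*(-3/8) = 417*(-3/8) = -1251/8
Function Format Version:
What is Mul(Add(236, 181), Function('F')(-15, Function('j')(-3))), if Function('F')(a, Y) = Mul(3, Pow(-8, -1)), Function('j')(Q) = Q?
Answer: Rational(-1251, 8) ≈ -156.38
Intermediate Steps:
Function('F')(a, Y) = Rational(-3, 8) (Function('F')(a, Y) = Mul(3, Rational(-1, 8)) = Rational(-3, 8))
Mul(Add(236, 181), Function('F')(-15, Function('j')(-3))) = Mul(Add(236, 181), Rational(-3, 8)) = Mul(417, Rational(-3, 8)) = Rational(-1251, 8)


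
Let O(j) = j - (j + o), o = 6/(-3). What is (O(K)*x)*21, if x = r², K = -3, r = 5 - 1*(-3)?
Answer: 2688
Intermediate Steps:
o = -2 (o = 6*(-⅓) = -2)
r = 8 (r = 5 + 3 = 8)
O(j) = 2 (O(j) = j - (j - 2) = j - (-2 + j) = j + (2 - j) = 2)
x = 64 (x = 8² = 64)
(O(K)*x)*21 = (2*64)*21 = 128*21 = 2688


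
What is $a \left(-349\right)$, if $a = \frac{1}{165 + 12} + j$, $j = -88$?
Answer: $\frac{5435675}{177} \approx 30710.0$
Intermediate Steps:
$a = - \frac{15575}{177}$ ($a = \frac{1}{165 + 12} - 88 = \frac{1}{177} - 88 = - \frac{15575}{177} \approx -87.994$)
$a \left(-349\right) = \left(- \frac{15575}{177}\right) \left(-349\right) = \frac{5435675}{177}$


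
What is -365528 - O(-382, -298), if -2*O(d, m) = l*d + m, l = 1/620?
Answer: -226719931/620 ≈ -3.6568e+5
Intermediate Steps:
l = 1/620 ≈ 0.0016129
O(d, m) = -m/2 - d/1240 (O(d, m) = -(d/620 + m)/2 = -(m + d/620)/2 = -m/2 - d/1240)
-365528 - O(-382, -298) = -365528 - (-1/2*(-298) - 1/1240*(-382)) = -365528 - (149 + 191/620) = -365528 - 1*92571/620 = -365528 - 92571/620 = -226719931/620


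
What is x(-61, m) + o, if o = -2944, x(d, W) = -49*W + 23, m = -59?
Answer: -30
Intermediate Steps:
x(d, W) = 23 - 49*W
x(-61, m) + o = (23 - 49*(-59)) - 2944 = (23 + 2891) - 2944 = 2914 - 2944 = -30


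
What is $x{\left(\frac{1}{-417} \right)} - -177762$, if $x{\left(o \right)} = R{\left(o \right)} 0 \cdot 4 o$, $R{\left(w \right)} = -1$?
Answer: $177762$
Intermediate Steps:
$x{\left(o \right)} = 0$ ($x{\left(o \right)} = - 0 \cdot 4 o = \left(-1\right) 0 o = 0 o = 0$)
$x{\left(\frac{1}{-417} \right)} - -177762 = 0 - -177762 = 0 + 177762 = 177762$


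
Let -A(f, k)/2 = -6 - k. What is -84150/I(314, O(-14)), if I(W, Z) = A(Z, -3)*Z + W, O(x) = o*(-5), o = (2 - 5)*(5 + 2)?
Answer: -42075/472 ≈ -89.142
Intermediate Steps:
A(f, k) = 12 + 2*k (A(f, k) = -2*(-6 - k) = 12 + 2*k)
o = -21 (o = -3*7 = -21)
O(x) = 105 (O(x) = -21*(-5) = 105)
I(W, Z) = W + 6*Z (I(W, Z) = (12 + 2*(-3))*Z + W = (12 - 6)*Z + W = 6*Z + W = W + 6*Z)
-84150/I(314, O(-14)) = -84150/(314 + 6*105) = -84150/(314 + 630) = -84150/944 = -84150*1/944 = -42075/472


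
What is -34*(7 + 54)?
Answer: -2074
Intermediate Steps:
-34*(7 + 54) = -34*61 = -2074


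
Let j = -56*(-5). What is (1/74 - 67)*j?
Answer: -693980/37 ≈ -18756.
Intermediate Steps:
j = 280
(1/74 - 67)*j = (1/74 - 67)*280 = -4957/74*280 = -693980/37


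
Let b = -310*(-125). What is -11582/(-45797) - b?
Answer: -1774622168/45797 ≈ -38750.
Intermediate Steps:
b = 38750
-11582/(-45797) - b = -11582/(-45797) - 1*38750 = -11582*(-1/45797) - 38750 = 11582/45797 - 38750 = -1774622168/45797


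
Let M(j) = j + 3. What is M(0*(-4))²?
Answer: 9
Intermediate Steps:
M(j) = 3 + j
M(0*(-4))² = (3 + 0*(-4))² = (3 + 0)² = 3² = 9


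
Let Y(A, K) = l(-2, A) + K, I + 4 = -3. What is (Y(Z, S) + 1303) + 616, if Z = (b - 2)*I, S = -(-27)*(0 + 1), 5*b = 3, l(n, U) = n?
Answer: 1944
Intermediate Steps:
b = ⅗ (b = (⅕)*3 = ⅗ ≈ 0.60000)
I = -7 (I = -4 - 3 = -7)
S = 27 (S = -(-27) = -9*(-3) = 27)
Z = 49/5 (Z = (⅗ - 2)*(-7) = -7/5*(-7) = 49/5 ≈ 9.8000)
Y(A, K) = -2 + K
(Y(Z, S) + 1303) + 616 = ((-2 + 27) + 1303) + 616 = (25 + 1303) + 616 = 1328 + 616 = 1944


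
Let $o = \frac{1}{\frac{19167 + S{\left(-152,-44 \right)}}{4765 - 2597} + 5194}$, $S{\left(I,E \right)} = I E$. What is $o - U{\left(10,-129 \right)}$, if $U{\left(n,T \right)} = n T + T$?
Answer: $\frac{16015470461}{11286447} \approx 1419.0$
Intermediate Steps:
$S{\left(I,E \right)} = E I$
$U{\left(n,T \right)} = T + T n$ ($U{\left(n,T \right)} = T n + T = T + T n$)
$o = \frac{2168}{11286447}$ ($o = \frac{1}{\frac{19167 - -6688}{4765 - 2597} + 5194} = \frac{1}{\frac{19167 + 6688}{2168} + 5194} = \frac{1}{25855 \cdot \frac{1}{2168} + 5194} = \frac{1}{\frac{25855}{2168} + 5194} = \frac{1}{\frac{11286447}{2168}} = \frac{2168}{11286447} \approx 0.00019209$)
$o - U{\left(10,-129 \right)} = \frac{2168}{11286447} - - 129 \left(1 + 10\right) = \frac{2168}{11286447} - \left(-129\right) 11 = \frac{2168}{11286447} - -1419 = \frac{2168}{11286447} + 1419 = \frac{16015470461}{11286447}$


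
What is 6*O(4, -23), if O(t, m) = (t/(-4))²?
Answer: 6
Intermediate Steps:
O(t, m) = t²/16 (O(t, m) = (t*(-¼))² = (-t/4)² = t²/16)
6*O(4, -23) = 6*((1/16)*4²) = 6*((1/16)*16) = 6*1 = 6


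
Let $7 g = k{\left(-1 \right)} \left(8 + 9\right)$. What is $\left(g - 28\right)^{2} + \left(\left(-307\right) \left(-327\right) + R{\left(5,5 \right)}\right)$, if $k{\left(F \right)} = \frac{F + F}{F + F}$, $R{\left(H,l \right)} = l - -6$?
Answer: $\frac{4951641}{49} \approx 1.0105 \cdot 10^{5}$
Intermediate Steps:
$R{\left(H,l \right)} = 6 + l$ ($R{\left(H,l \right)} = l + 6 = 6 + l$)
$k{\left(F \right)} = 1$ ($k{\left(F \right)} = \frac{2 F}{2 F} = 2 F \frac{1}{2 F} = 1$)
$g = \frac{17}{7}$ ($g = \frac{1 \left(8 + 9\right)}{7} = \frac{1 \cdot 17}{7} = \frac{1}{7} \cdot 17 = \frac{17}{7} \approx 2.4286$)
$\left(g - 28\right)^{2} + \left(\left(-307\right) \left(-327\right) + R{\left(5,5 \right)}\right) = \left(\frac{17}{7} - 28\right)^{2} + \left(\left(-307\right) \left(-327\right) + \left(6 + 5\right)\right) = \left(- \frac{179}{7}\right)^{2} + \left(100389 + 11\right) = \frac{32041}{49} + 100400 = \frac{4951641}{49}$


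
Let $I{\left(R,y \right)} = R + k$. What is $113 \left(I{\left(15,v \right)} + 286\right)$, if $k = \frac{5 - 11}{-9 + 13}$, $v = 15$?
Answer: $\frac{67687}{2} \approx 33844.0$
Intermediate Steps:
$k = - \frac{3}{2}$ ($k = - \frac{6}{4} = \left(-6\right) \frac{1}{4} = - \frac{3}{2} \approx -1.5$)
$I{\left(R,y \right)} = - \frac{3}{2} + R$ ($I{\left(R,y \right)} = R - \frac{3}{2} = - \frac{3}{2} + R$)
$113 \left(I{\left(15,v \right)} + 286\right) = 113 \left(\left(- \frac{3}{2} + 15\right) + 286\right) = 113 \left(\frac{27}{2} + 286\right) = 113 \cdot \frac{599}{2} = \frac{67687}{2}$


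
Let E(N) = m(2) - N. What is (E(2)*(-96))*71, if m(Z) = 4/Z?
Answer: 0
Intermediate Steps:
E(N) = 2 - N (E(N) = 4/2 - N = 4*(1/2) - N = 2 - N)
(E(2)*(-96))*71 = ((2 - 1*2)*(-96))*71 = ((2 - 2)*(-96))*71 = (0*(-96))*71 = 0*71 = 0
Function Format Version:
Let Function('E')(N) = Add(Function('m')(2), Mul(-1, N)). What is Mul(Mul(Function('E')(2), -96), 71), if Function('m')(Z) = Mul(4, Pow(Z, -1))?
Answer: 0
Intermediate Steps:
Function('E')(N) = Add(2, Mul(-1, N)) (Function('E')(N) = Add(Mul(4, Pow(2, -1)), Mul(-1, N)) = Add(Mul(4, Rational(1, 2)), Mul(-1, N)) = Add(2, Mul(-1, N)))
Mul(Mul(Function('E')(2), -96), 71) = Mul(Mul(Add(2, Mul(-1, 2)), -96), 71) = Mul(Mul(Add(2, -2), -96), 71) = Mul(Mul(0, -96), 71) = Mul(0, 71) = 0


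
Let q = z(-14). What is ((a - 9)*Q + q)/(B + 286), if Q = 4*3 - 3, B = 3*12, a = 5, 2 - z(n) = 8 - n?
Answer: -4/23 ≈ -0.17391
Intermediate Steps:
z(n) = -6 + n (z(n) = 2 - (8 - n) = 2 + (-8 + n) = -6 + n)
B = 36
Q = 9 (Q = 12 - 3 = 9)
q = -20 (q = -6 - 14 = -20)
((a - 9)*Q + q)/(B + 286) = ((5 - 9)*9 - 20)/(36 + 286) = (-4*9 - 20)/322 = (-36 - 20)*(1/322) = -56*1/322 = -4/23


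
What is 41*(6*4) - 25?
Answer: 959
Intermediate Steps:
41*(6*4) - 25 = 41*24 - 25 = 984 - 25 = 959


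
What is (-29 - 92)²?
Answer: 14641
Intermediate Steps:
(-29 - 92)² = (-121)² = 14641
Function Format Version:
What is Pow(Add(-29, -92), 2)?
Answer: 14641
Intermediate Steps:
Pow(Add(-29, -92), 2) = Pow(-121, 2) = 14641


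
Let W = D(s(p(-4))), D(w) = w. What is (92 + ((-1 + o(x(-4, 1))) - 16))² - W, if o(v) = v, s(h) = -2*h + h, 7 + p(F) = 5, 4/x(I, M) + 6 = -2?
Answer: 22193/4 ≈ 5548.3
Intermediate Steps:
x(I, M) = -½ (x(I, M) = 4/(-6 - 2) = 4/(-8) = 4*(-⅛) = -½)
p(F) = -2 (p(F) = -7 + 5 = -2)
s(h) = -h
W = 2 (W = -1*(-2) = 2)
(92 + ((-1 + o(x(-4, 1))) - 16))² - W = (92 + ((-1 - ½) - 16))² - 1*2 = (92 + (-3/2 - 16))² - 2 = (92 - 35/2)² - 2 = (149/2)² - 2 = 22201/4 - 2 = 22193/4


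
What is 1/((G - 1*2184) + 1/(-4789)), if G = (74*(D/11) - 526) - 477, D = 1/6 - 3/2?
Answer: -158037/505081496 ≈ -0.00031289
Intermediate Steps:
D = -4/3 (D = 1*(1/6) - 3*1/2 = 1/6 - 3/2 = -4/3 ≈ -1.3333)
G = -33395/33 (G = (74*(-4/3/11) - 526) - 477 = (74*(-4/3*1/11) - 526) - 477 = (74*(-4/33) - 526) - 477 = (-296/33 - 526) - 477 = -17654/33 - 477 = -33395/33 ≈ -1012.0)
1/((G - 1*2184) + 1/(-4789)) = 1/((-33395/33 - 1*2184) + 1/(-4789)) = 1/((-33395/33 - 2184) - 1/4789) = 1/(-105467/33 - 1/4789) = 1/(-505081496/158037) = -158037/505081496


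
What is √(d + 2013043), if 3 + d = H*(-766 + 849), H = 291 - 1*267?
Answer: 2*√503758 ≈ 1419.5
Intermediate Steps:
H = 24 (H = 291 - 267 = 24)
d = 1989 (d = -3 + 24*(-766 + 849) = -3 + 24*83 = -3 + 1992 = 1989)
√(d + 2013043) = √(1989 + 2013043) = √2015032 = 2*√503758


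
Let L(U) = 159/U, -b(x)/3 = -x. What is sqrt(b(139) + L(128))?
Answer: sqrt(107070)/16 ≈ 20.451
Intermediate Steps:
b(x) = 3*x (b(x) = -(-3)*x = 3*x)
sqrt(b(139) + L(128)) = sqrt(3*139 + 159/128) = sqrt(417 + 159*(1/128)) = sqrt(417 + 159/128) = sqrt(53535/128) = sqrt(107070)/16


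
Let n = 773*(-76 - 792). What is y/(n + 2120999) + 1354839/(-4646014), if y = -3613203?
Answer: -2083506188023/748542545610 ≈ -2.7834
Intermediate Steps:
n = -670964 (n = 773*(-868) = -670964)
y/(n + 2120999) + 1354839/(-4646014) = -3613203/(-670964 + 2120999) + 1354839/(-4646014) = -3613203/1450035 + 1354839*(-1/4646014) = -3613203*1/1450035 - 1354839/4646014 = -401467/161115 - 1354839/4646014 = -2083506188023/748542545610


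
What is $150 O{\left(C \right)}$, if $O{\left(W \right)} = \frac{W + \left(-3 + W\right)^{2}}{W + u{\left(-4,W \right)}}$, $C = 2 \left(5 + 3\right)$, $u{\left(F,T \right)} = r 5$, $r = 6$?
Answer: $\frac{13875}{23} \approx 603.26$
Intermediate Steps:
$u{\left(F,T \right)} = 30$ ($u{\left(F,T \right)} = 6 \cdot 5 = 30$)
$C = 16$ ($C = 2 \cdot 8 = 16$)
$O{\left(W \right)} = \frac{W + \left(-3 + W\right)^{2}}{30 + W}$ ($O{\left(W \right)} = \frac{W + \left(-3 + W\right)^{2}}{W + 30} = \frac{W + \left(-3 + W\right)^{2}}{30 + W}$)
$150 O{\left(C \right)} = 150 \frac{16 + \left(-3 + 16\right)^{2}}{30 + 16} = 150 \frac{16 + 13^{2}}{46} = 150 \frac{16 + 169}{46} = 150 \cdot \frac{1}{46} \cdot 185 = 150 \cdot \frac{185}{46} = \frac{13875}{23}$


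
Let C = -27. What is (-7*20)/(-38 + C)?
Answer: 28/13 ≈ 2.1538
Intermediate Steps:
(-7*20)/(-38 + C) = (-7*20)/(-38 - 27) = -140/(-65) = -140*(-1/65) = 28/13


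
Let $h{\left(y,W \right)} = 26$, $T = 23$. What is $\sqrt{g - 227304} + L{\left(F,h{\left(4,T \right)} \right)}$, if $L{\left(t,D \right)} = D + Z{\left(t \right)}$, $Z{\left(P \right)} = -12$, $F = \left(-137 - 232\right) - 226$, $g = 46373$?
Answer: $14 + i \sqrt{180931} \approx 14.0 + 425.36 i$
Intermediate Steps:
$F = -595$ ($F = -369 - 226 = -595$)
$L{\left(t,D \right)} = -12 + D$ ($L{\left(t,D \right)} = D - 12 = -12 + D$)
$\sqrt{g - 227304} + L{\left(F,h{\left(4,T \right)} \right)} = \sqrt{46373 - 227304} + \left(-12 + 26\right) = \sqrt{-180931} + 14 = i \sqrt{180931} + 14 = 14 + i \sqrt{180931}$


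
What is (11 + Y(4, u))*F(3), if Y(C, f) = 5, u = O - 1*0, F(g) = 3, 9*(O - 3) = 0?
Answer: 48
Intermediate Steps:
O = 3 (O = 3 + (⅑)*0 = 3 + 0 = 3)
u = 3 (u = 3 - 1*0 = 3 + 0 = 3)
(11 + Y(4, u))*F(3) = (11 + 5)*3 = 16*3 = 48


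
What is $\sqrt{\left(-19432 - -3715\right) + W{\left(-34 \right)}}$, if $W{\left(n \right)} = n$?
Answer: $i \sqrt{15751} \approx 125.5 i$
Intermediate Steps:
$\sqrt{\left(-19432 - -3715\right) + W{\left(-34 \right)}} = \sqrt{\left(-19432 - -3715\right) - 34} = \sqrt{\left(-19432 + 3715\right) - 34} = \sqrt{-15717 - 34} = \sqrt{-15751} = i \sqrt{15751}$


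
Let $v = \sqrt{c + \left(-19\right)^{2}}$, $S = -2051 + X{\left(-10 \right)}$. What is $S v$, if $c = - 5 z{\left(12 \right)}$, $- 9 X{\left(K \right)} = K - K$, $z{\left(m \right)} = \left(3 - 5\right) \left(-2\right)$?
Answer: $- 2051 \sqrt{341} \approx -37874.0$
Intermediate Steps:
$z{\left(m \right)} = 4$ ($z{\left(m \right)} = \left(-2\right) \left(-2\right) = 4$)
$X{\left(K \right)} = 0$ ($X{\left(K \right)} = - \frac{K - K}{9} = \left(- \frac{1}{9}\right) 0 = 0$)
$c = -20$ ($c = \left(-5\right) 4 = -20$)
$S = -2051$ ($S = -2051 + 0 = -2051$)
$v = \sqrt{341}$ ($v = \sqrt{-20 + \left(-19\right)^{2}} = \sqrt{-20 + 361} = \sqrt{341} \approx 18.466$)
$S v = - 2051 \sqrt{341}$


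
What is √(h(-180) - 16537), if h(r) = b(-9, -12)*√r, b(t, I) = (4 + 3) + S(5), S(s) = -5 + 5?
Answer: √(-16537 + 42*I*√5) ≈ 0.3652 + 128.6*I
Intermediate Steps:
S(s) = 0
b(t, I) = 7 (b(t, I) = (4 + 3) + 0 = 7 + 0 = 7)
h(r) = 7*√r
√(h(-180) - 16537) = √(7*√(-180) - 16537) = √(7*(6*I*√5) - 16537) = √(42*I*√5 - 16537) = √(-16537 + 42*I*√5)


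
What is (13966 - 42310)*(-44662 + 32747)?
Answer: 337718760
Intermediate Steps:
(13966 - 42310)*(-44662 + 32747) = -28344*(-11915) = 337718760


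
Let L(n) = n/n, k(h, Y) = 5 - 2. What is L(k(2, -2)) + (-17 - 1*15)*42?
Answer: -1343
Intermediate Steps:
k(h, Y) = 3
L(n) = 1
L(k(2, -2)) + (-17 - 1*15)*42 = 1 + (-17 - 1*15)*42 = 1 + (-17 - 15)*42 = 1 - 32*42 = 1 - 1344 = -1343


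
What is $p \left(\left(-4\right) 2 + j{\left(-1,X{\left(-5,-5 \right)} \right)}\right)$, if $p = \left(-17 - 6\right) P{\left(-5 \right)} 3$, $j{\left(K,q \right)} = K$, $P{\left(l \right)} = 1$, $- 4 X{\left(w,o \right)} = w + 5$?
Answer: $621$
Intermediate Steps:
$X{\left(w,o \right)} = - \frac{5}{4} - \frac{w}{4}$ ($X{\left(w,o \right)} = - \frac{w + 5}{4} = - \frac{5 + w}{4} = - \frac{5}{4} - \frac{w}{4}$)
$p = -69$ ($p = \left(-17 - 6\right) 1 \cdot 3 = \left(-23\right) 3 = -69$)
$p \left(\left(-4\right) 2 + j{\left(-1,X{\left(-5,-5 \right)} \right)}\right) = - 69 \left(\left(-4\right) 2 - 1\right) = - 69 \left(-8 - 1\right) = \left(-69\right) \left(-9\right) = 621$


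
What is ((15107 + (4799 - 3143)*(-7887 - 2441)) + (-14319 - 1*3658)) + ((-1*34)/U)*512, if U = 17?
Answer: -17107062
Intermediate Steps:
((15107 + (4799 - 3143)*(-7887 - 2441)) + (-14319 - 1*3658)) + ((-1*34)/U)*512 = ((15107 + (4799 - 3143)*(-7887 - 2441)) + (-14319 - 1*3658)) + (-1*34/17)*512 = ((15107 + 1656*(-10328)) + (-14319 - 3658)) - 34*1/17*512 = ((15107 - 17103168) - 17977) - 2*512 = (-17088061 - 17977) - 1024 = -17106038 - 1024 = -17107062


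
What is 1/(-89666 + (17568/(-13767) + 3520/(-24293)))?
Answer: -111480577/9996175830370 ≈ -1.1152e-5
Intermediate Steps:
1/(-89666 + (17568/(-13767) + 3520/(-24293))) = 1/(-89666 + (17568*(-1/13767) + 3520*(-1/24293))) = 1/(-89666 + (-5856/4589 - 3520/24293)) = 1/(-89666 - 158413088/111480577) = 1/(-9996175830370/111480577) = -111480577/9996175830370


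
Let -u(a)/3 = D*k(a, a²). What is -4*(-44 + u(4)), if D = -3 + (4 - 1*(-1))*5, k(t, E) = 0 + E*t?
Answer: 17072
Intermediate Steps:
k(t, E) = E*t
D = 22 (D = -3 + (4 + 1)*5 = -3 + 5*5 = -3 + 25 = 22)
u(a) = -66*a³ (u(a) = -66*a²*a = -66*a³)
-4*(-44 + u(4)) = -4*(-44 - 66*4³) = -4*(-44 - 66*64) = -4*(-44 - 4224) = -4*(-4268) = 17072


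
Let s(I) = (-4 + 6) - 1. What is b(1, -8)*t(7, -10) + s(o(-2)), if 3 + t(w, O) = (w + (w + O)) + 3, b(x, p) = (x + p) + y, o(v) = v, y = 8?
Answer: 5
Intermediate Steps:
b(x, p) = 8 + p + x (b(x, p) = (x + p) + 8 = (p + x) + 8 = 8 + p + x)
s(I) = 1 (s(I) = 2 - 1 = 1)
t(w, O) = O + 2*w (t(w, O) = -3 + ((w + (w + O)) + 3) = -3 + ((w + (O + w)) + 3) = -3 + ((O + 2*w) + 3) = -3 + (3 + O + 2*w) = O + 2*w)
b(1, -8)*t(7, -10) + s(o(-2)) = (8 - 8 + 1)*(-10 + 2*7) + 1 = 1*(-10 + 14) + 1 = 1*4 + 1 = 4 + 1 = 5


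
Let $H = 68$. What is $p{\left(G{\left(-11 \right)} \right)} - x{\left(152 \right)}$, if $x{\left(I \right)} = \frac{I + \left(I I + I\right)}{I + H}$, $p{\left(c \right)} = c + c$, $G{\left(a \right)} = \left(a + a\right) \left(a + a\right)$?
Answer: $\frac{4308}{5} \approx 861.6$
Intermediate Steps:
$G{\left(a \right)} = 4 a^{2}$ ($G{\left(a \right)} = 2 a 2 a = 4 a^{2}$)
$p{\left(c \right)} = 2 c$
$x{\left(I \right)} = \frac{I^{2} + 2 I}{68 + I}$ ($x{\left(I \right)} = \frac{I + \left(I I + I\right)}{I + 68} = \frac{I + \left(I^{2} + I\right)}{68 + I} = \frac{I + \left(I + I^{2}\right)}{68 + I} = \frac{I^{2} + 2 I}{68 + I}$)
$p{\left(G{\left(-11 \right)} \right)} - x{\left(152 \right)} = 2 \cdot 4 \left(-11\right)^{2} - \frac{152 \left(2 + 152\right)}{68 + 152} = 2 \cdot 4 \cdot 121 - 152 \cdot \frac{1}{220} \cdot 154 = 2 \cdot 484 - 152 \cdot \frac{1}{220} \cdot 154 = 968 - \frac{532}{5} = \frac{4308}{5}$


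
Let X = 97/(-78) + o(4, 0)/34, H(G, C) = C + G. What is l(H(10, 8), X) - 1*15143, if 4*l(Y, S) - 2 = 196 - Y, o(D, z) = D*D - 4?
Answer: -15098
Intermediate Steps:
o(D, z) = -4 + D² (o(D, z) = D² - 4 = -4 + D²)
X = -1181/1326 (X = 97/(-78) + (-4 + 4²)/34 = 97*(-1/78) + (-4 + 16)*(1/34) = -97/78 + 12*(1/34) = -97/78 + 6/17 = -1181/1326 ≈ -0.89065)
l(Y, S) = 99/2 - Y/4 (l(Y, S) = ½ + (196 - Y)/4 = ½ + (49 - Y/4) = 99/2 - Y/4)
l(H(10, 8), X) - 1*15143 = (99/2 - (8 + 10)/4) - 1*15143 = (99/2 - ¼*18) - 15143 = (99/2 - 9/2) - 15143 = 45 - 15143 = -15098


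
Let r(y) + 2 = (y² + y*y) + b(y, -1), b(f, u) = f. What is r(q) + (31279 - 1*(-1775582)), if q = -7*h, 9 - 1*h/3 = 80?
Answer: 6254512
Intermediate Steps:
h = -213 (h = 27 - 3*80 = 27 - 240 = -213)
q = 1491 (q = -7*(-213) = 1491)
r(y) = -2 + y + 2*y² (r(y) = -2 + ((y² + y*y) + y) = -2 + ((y² + y²) + y) = -2 + (2*y² + y) = -2 + (y + 2*y²) = -2 + y + 2*y²)
r(q) + (31279 - 1*(-1775582)) = (-2 + 1491 + 2*1491²) + (31279 - 1*(-1775582)) = (-2 + 1491 + 2*2223081) + (31279 + 1775582) = (-2 + 1491 + 4446162) + 1806861 = 4447651 + 1806861 = 6254512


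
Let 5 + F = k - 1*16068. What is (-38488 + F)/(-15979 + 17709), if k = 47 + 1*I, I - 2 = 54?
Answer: -27229/865 ≈ -31.479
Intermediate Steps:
I = 56 (I = 2 + 54 = 56)
k = 103 (k = 47 + 1*56 = 47 + 56 = 103)
F = -15970 (F = -5 + (103 - 1*16068) = -5 + (103 - 16068) = -5 - 15965 = -15970)
(-38488 + F)/(-15979 + 17709) = (-38488 - 15970)/(-15979 + 17709) = -54458/1730 = -54458*1/1730 = -27229/865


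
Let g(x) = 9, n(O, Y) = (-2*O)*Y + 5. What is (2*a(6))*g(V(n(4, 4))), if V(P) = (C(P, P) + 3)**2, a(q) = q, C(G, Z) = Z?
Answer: 108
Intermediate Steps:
n(O, Y) = 5 - 2*O*Y (n(O, Y) = -2*O*Y + 5 = 5 - 2*O*Y)
V(P) = (3 + P)**2 (V(P) = (P + 3)**2 = (3 + P)**2)
(2*a(6))*g(V(n(4, 4))) = (2*6)*9 = 12*9 = 108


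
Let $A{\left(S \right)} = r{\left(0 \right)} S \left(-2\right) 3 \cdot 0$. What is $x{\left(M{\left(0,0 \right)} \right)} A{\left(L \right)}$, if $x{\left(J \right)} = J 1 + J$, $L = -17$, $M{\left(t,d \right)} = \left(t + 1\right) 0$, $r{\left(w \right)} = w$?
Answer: $0$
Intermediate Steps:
$M{\left(t,d \right)} = 0$ ($M{\left(t,d \right)} = \left(1 + t\right) 0 = 0$)
$x{\left(J \right)} = 2 J$ ($x{\left(J \right)} = J + J = 2 J$)
$A{\left(S \right)} = 0$ ($A{\left(S \right)} = 0 S \left(-2\right) 3 \cdot 0 = 0 - 2 S 3 \cdot 0 = 0 \left(- 6 S\right) 0 = 0 \cdot 0 = 0$)
$x{\left(M{\left(0,0 \right)} \right)} A{\left(L \right)} = 2 \cdot 0 \cdot 0 = 0 \cdot 0 = 0$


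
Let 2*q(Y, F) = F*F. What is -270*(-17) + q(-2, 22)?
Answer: 4832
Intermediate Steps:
q(Y, F) = F²/2 (q(Y, F) = (F*F)/2 = F²/2)
-270*(-17) + q(-2, 22) = -270*(-17) + (½)*22² = 4590 + (½)*484 = 4590 + 242 = 4832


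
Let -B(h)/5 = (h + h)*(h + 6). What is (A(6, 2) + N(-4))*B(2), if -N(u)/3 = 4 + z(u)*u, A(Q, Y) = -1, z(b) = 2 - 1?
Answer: 160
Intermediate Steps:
z(b) = 1
B(h) = -10*h*(6 + h) (B(h) = -5*(h + h)*(h + 6) = -5*2*h*(6 + h) = -10*h*(6 + h))
N(u) = -12 - 3*u (N(u) = -3*(4 + 1*u) = -3*(4 + u) = -12 - 3*u)
(A(6, 2) + N(-4))*B(2) = (-1 + (-12 - 3*(-4)))*(-10*2*(6 + 2)) = (-1 + (-12 + 12))*(-10*2*8) = (-1 + 0)*(-160) = -1*(-160) = 160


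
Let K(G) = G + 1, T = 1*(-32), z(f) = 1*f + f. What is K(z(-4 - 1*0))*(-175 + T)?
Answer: 1449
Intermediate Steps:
z(f) = 2*f (z(f) = f + f = 2*f)
T = -32
K(G) = 1 + G
K(z(-4 - 1*0))*(-175 + T) = (1 + 2*(-4 - 1*0))*(-175 - 32) = (1 + 2*(-4 + 0))*(-207) = (1 + 2*(-4))*(-207) = (1 - 8)*(-207) = -7*(-207) = 1449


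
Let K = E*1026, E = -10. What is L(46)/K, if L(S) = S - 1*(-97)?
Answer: -143/10260 ≈ -0.013938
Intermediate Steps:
L(S) = 97 + S (L(S) = S + 97 = 97 + S)
K = -10260 (K = -10*1026 = -10260)
L(46)/K = (97 + 46)/(-10260) = 143*(-1/10260) = -143/10260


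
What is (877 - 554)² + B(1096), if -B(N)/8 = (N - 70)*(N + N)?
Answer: -17887607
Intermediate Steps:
B(N) = -16*N*(-70 + N) (B(N) = -8*(N - 70)*(N + N) = -8*(-70 + N)*2*N = -16*N*(-70 + N))
(877 - 554)² + B(1096) = (877 - 554)² + 16*1096*(70 - 1*1096) = 323² + 16*1096*(70 - 1096) = 104329 + 16*1096*(-1026) = 104329 - 17991936 = -17887607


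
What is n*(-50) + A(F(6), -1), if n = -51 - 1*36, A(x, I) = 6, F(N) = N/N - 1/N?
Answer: 4356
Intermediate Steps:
F(N) = 1 - 1/N
n = -87 (n = -51 - 36 = -87)
n*(-50) + A(F(6), -1) = -87*(-50) + 6 = 4350 + 6 = 4356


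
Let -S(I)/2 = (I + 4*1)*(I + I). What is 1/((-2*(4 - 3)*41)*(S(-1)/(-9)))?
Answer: 3/328 ≈ 0.0091463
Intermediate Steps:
S(I) = -4*I*(4 + I) (S(I) = -2*(I + 4*1)*(I + I) = -2*(I + 4)*2*I = -2*(4 + I)*2*I = -4*I*(4 + I))
1/((-2*(4 - 3)*41)*(S(-1)/(-9))) = 1/((-2*(4 - 3)*41)*(-4*(-1)*(4 - 1)/(-9))) = 1/((-2*1*41)*(-4*(-1)*3*(-⅑))) = 1/((-2*41)*(12*(-⅑))) = 1/(-82*(-4/3)) = 1/(328/3) = 3/328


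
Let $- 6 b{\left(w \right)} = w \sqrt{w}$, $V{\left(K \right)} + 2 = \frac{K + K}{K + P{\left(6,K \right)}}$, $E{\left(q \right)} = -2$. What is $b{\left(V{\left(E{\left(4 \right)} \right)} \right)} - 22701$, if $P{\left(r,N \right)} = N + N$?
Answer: $-22701 + \frac{4 i \sqrt{3}}{27} \approx -22701.0 + 0.2566 i$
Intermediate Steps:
$P{\left(r,N \right)} = 2 N$
$V{\left(K \right)} = - \frac{4}{3}$ ($V{\left(K \right)} = -2 + \frac{K + K}{K + 2 K} = -2 + \frac{2 K}{3 K} = -2 + 2 K \frac{1}{3 K} = -2 + \frac{2}{3} = - \frac{4}{3}$)
$b{\left(w \right)} = - \frac{w^{\frac{3}{2}}}{6}$ ($b{\left(w \right)} = - \frac{w \sqrt{w}}{6} = - \frac{w^{\frac{3}{2}}}{6}$)
$b{\left(V{\left(E{\left(4 \right)} \right)} \right)} - 22701 = - \frac{\left(- \frac{4}{3}\right)^{\frac{3}{2}}}{6} - 22701 = - \frac{\left(- \frac{8}{9}\right) i \sqrt{3}}{6} - 22701 = \frac{4 i \sqrt{3}}{27} - 22701 = -22701 + \frac{4 i \sqrt{3}}{27}$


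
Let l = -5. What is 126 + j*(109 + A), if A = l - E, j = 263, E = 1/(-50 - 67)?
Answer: 3215189/117 ≈ 27480.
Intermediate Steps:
E = -1/117 (E = 1/(-117) = -1/117 ≈ -0.0085470)
A = -584/117 (A = -5 - 1*(-1/117) = -5 + 1/117 = -584/117 ≈ -4.9915)
126 + j*(109 + A) = 126 + 263*(109 - 584/117) = 126 + 263*(12169/117) = 126 + 3200447/117 = 3215189/117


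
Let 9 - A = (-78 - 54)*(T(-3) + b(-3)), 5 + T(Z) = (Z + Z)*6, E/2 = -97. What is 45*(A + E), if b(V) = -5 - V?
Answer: -263745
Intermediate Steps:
E = -194 (E = 2*(-97) = -194)
T(Z) = -5 + 12*Z (T(Z) = -5 + (Z + Z)*6 = -5 + (2*Z)*6 = -5 + 12*Z)
A = -5667 (A = 9 - (-78 - 54)*((-5 + 12*(-3)) + (-5 - 1*(-3))) = 9 - (-132)*((-5 - 36) + (-5 + 3)) = 9 - (-132)*(-41 - 2) = 9 - (-132)*(-43) = 9 - 1*5676 = 9 - 5676 = -5667)
45*(A + E) = 45*(-5667 - 194) = 45*(-5861) = -263745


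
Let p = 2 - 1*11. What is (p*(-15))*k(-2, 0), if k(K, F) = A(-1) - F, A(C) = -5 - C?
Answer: -540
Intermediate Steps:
k(K, F) = -4 - F (k(K, F) = (-5 - 1*(-1)) - F = (-5 + 1) - F = -4 - F)
p = -9 (p = 2 - 11 = -9)
(p*(-15))*k(-2, 0) = (-9*(-15))*(-4 - 1*0) = 135*(-4 + 0) = 135*(-4) = -540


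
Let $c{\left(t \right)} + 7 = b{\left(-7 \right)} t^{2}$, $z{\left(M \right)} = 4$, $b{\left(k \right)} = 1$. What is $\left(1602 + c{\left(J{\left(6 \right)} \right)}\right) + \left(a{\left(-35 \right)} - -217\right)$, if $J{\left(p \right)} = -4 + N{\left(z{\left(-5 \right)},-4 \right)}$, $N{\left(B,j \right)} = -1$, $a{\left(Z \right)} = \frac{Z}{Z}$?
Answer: $1838$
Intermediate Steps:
$a{\left(Z \right)} = 1$
$J{\left(p \right)} = -5$ ($J{\left(p \right)} = -4 - 1 = -5$)
$c{\left(t \right)} = -7 + t^{2}$ ($c{\left(t \right)} = -7 + 1 t^{2} = -7 + t^{2}$)
$\left(1602 + c{\left(J{\left(6 \right)} \right)}\right) + \left(a{\left(-35 \right)} - -217\right) = \left(1602 - \left(7 - \left(-5\right)^{2}\right)\right) + \left(1 - -217\right) = \left(1602 + \left(-7 + 25\right)\right) + \left(1 + 217\right) = \left(1602 + 18\right) + 218 = 1620 + 218 = 1838$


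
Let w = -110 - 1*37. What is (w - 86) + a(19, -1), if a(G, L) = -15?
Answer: -248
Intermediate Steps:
w = -147 (w = -110 - 37 = -147)
(w - 86) + a(19, -1) = (-147 - 86) - 15 = -233 - 15 = -248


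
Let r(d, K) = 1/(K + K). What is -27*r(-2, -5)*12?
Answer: 162/5 ≈ 32.400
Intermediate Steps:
r(d, K) = 1/(2*K)
-27*r(-2, -5)*12 = -27/(2*(-5))*12 = -27*(-1)/(2*5)*12 = -27*(-1/10)*12 = (27/10)*12 = 162/5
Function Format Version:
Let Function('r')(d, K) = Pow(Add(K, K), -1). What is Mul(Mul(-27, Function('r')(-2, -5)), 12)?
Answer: Rational(162, 5) ≈ 32.400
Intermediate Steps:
Function('r')(d, K) = Mul(Rational(1, 2), Pow(K, -1)) (Function('r')(d, K) = Pow(Mul(2, K), -1) = Mul(Rational(1, 2), Pow(K, -1)))
Mul(Mul(-27, Function('r')(-2, -5)), 12) = Mul(Mul(-27, Mul(Rational(1, 2), Pow(-5, -1))), 12) = Mul(Mul(-27, Mul(Rational(1, 2), Rational(-1, 5))), 12) = Mul(Mul(-27, Rational(-1, 10)), 12) = Mul(Rational(27, 10), 12) = Rational(162, 5)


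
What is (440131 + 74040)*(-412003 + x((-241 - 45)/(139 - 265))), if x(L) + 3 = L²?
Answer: -120112649453345/567 ≈ -2.1184e+11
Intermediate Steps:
x(L) = -3 + L²
(440131 + 74040)*(-412003 + x((-241 - 45)/(139 - 265))) = (440131 + 74040)*(-412003 + (-3 + ((-241 - 45)/(139 - 265))²)) = 514171*(-412003 + (-3 + (-286/(-126))²)) = 514171*(-412003 + (-3 + (-286*(-1/126))²)) = 514171*(-412003 + (-3 + (143/63)²)) = 514171*(-412003 + (-3 + 20449/3969)) = 514171*(-412003 + 8542/3969) = 514171*(-1635231365/3969) = -120112649453345/567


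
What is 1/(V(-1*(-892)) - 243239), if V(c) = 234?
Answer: -1/243005 ≈ -4.1151e-6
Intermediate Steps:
1/(V(-1*(-892)) - 243239) = 1/(234 - 243239) = 1/(-243005) = -1/243005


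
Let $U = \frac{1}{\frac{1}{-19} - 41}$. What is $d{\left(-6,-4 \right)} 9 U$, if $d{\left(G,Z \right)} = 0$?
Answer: $0$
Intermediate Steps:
$U = - \frac{19}{780}$ ($U = \frac{1}{- \frac{1}{19} - 41} = \frac{1}{- \frac{780}{19}} = - \frac{19}{780} \approx -0.024359$)
$d{\left(-6,-4 \right)} 9 U = 0 \cdot 9 \left(- \frac{19}{780}\right) = 0 \left(- \frac{19}{780}\right) = 0$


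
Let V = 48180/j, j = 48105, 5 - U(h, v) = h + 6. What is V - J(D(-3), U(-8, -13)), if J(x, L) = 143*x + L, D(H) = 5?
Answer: -2312242/3207 ≈ -721.00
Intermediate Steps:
U(h, v) = -1 - h (U(h, v) = 5 - (h + 6) = 5 - (6 + h) = 5 + (-6 - h) = -1 - h)
J(x, L) = L + 143*x
V = 3212/3207 (V = 48180/48105 = 48180*(1/48105) = 3212/3207 ≈ 1.0016)
V - J(D(-3), U(-8, -13)) = 3212/3207 - ((-1 - 1*(-8)) + 143*5) = 3212/3207 - ((-1 + 8) + 715) = 3212/3207 - (7 + 715) = 3212/3207 - 1*722 = 3212/3207 - 722 = -2312242/3207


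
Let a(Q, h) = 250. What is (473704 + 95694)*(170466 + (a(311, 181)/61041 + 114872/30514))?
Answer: 90397016106621264464/931302537 ≈ 9.7065e+10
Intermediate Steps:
(473704 + 95694)*(170466 + (a(311, 181)/61041 + 114872/30514)) = (473704 + 95694)*(170466 + (250/61041 + 114872/30514)) = 569398*(170466 + (250*(1/61041) + 114872*(1/30514))) = 569398*(170466 + (250/61041 + 57436/15257)) = 569398*(170466 + 3509765126/931302537) = 569398*(158758928037368/931302537) = 90397016106621264464/931302537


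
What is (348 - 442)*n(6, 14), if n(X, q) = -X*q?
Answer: 7896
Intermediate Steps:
n(X, q) = -X*q
(348 - 442)*n(6, 14) = (348 - 442)*(-1*6*14) = -94*(-84) = 7896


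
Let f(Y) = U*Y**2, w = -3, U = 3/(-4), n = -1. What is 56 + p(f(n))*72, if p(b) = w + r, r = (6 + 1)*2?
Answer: 848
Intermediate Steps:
U = -3/4 (U = 3*(-1/4) = -3/4 ≈ -0.75000)
r = 14 (r = 7*2 = 14)
f(Y) = -3*Y**2/4
p(b) = 11 (p(b) = -3 + 14 = 11)
56 + p(f(n))*72 = 56 + 11*72 = 56 + 792 = 848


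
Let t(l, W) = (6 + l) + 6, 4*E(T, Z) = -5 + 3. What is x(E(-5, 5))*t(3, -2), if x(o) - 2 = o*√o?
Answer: 30 - 15*I*√2/4 ≈ 30.0 - 5.3033*I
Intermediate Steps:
E(T, Z) = -½ (E(T, Z) = (-5 + 3)/4 = (¼)*(-2) = -½)
t(l, W) = 12 + l
x(o) = 2 + o^(3/2) (x(o) = 2 + o*√o = 2 + o^(3/2))
x(E(-5, 5))*t(3, -2) = (2 + (-½)^(3/2))*(12 + 3) = (2 - I*√2/4)*15 = 30 - 15*I*√2/4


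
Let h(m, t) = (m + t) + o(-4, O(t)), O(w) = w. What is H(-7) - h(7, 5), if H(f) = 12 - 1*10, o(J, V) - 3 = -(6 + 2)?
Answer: -5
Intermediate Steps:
o(J, V) = -5 (o(J, V) = 3 - (6 + 2) = 3 - 1*8 = 3 - 8 = -5)
H(f) = 2 (H(f) = 12 - 10 = 2)
h(m, t) = -5 + m + t (h(m, t) = (m + t) - 5 = -5 + m + t)
H(-7) - h(7, 5) = 2 - (-5 + 7 + 5) = 2 - 1*7 = 2 - 7 = -5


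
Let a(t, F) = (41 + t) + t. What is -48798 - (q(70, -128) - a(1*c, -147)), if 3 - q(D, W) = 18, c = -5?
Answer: -48752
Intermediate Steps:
q(D, W) = -15 (q(D, W) = 3 - 1*18 = 3 - 18 = -15)
a(t, F) = 41 + 2*t
-48798 - (q(70, -128) - a(1*c, -147)) = -48798 - (-15 - (41 + 2*(1*(-5)))) = -48798 - (-15 - (41 + 2*(-5))) = -48798 - (-15 - (41 - 10)) = -48798 - (-15 - 1*31) = -48798 - (-15 - 31) = -48798 - 1*(-46) = -48798 + 46 = -48752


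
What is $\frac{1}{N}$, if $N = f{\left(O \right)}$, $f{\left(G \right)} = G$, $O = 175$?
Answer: $\frac{1}{175} \approx 0.0057143$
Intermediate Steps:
$N = 175$
$\frac{1}{N} = \frac{1}{175}$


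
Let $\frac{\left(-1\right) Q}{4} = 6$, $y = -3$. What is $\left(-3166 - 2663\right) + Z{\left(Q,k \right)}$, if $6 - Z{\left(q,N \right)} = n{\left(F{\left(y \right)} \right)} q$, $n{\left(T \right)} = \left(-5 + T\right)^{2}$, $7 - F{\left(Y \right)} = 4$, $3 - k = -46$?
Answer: $-5727$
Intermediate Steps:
$k = 49$ ($k = 3 - -46 = 3 + 46 = 49$)
$Q = -24$ ($Q = \left(-4\right) 6 = -24$)
$F{\left(Y \right)} = 3$ ($F{\left(Y \right)} = 7 - 4 = 3$)
$Z{\left(q,N \right)} = 6 - 4 q$ ($Z{\left(q,N \right)} = 6 - \left(-5 + 3\right)^{2} q = 6 - \left(-2\right)^{2} q = 6 - 4 q$)
$\left(-3166 - 2663\right) + Z{\left(Q,k \right)} = \left(-3166 - 2663\right) + \left(6 - -96\right) = \left(-3166 - 2663\right) + \left(6 + 96\right) = -5829 + 102 = -5727$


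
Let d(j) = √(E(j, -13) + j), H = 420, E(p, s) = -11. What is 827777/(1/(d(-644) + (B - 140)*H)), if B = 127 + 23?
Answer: 3476663400 + 827777*I*√655 ≈ 3.4767e+9 + 2.1185e+7*I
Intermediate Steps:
B = 150
d(j) = √(-11 + j)
827777/(1/(d(-644) + (B - 140)*H)) = 827777/(1/(√(-11 - 644) + (150 - 140)*420)) = 827777/(1/(√(-655) + 10*420)) = 827777/(1/(I*√655 + 4200)) = 827777/(1/(4200 + I*√655)) = 827777*(4200 + I*√655) = 3476663400 + 827777*I*√655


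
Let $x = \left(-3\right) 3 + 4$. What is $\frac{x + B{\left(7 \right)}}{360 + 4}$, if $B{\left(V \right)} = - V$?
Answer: $- \frac{3}{91} \approx -0.032967$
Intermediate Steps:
$x = -5$ ($x = -9 + 4 = -5$)
$\frac{x + B{\left(7 \right)}}{360 + 4} = \frac{-5 - 7}{360 + 4} = \frac{-5 - 7}{364} = \left(-12\right) \frac{1}{364} = - \frac{3}{91}$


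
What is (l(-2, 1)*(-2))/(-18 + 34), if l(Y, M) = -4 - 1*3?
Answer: 7/8 ≈ 0.87500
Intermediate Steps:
l(Y, M) = -7 (l(Y, M) = -4 - 3 = -7)
(l(-2, 1)*(-2))/(-18 + 34) = (-7*(-2))/(-18 + 34) = 14/16 = 14*(1/16) = 7/8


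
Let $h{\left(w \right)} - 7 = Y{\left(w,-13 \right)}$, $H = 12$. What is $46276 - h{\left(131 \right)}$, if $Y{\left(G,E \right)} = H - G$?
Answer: $46388$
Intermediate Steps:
$Y{\left(G,E \right)} = 12 - G$
$h{\left(w \right)} = 19 - w$ ($h{\left(w \right)} = 7 - \left(-12 + w\right) = 19 - w$)
$46276 - h{\left(131 \right)} = 46276 - \left(19 - 131\right) = 46276 - -112 = 46276 + 112 = 46388$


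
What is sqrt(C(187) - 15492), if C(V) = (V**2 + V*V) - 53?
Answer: sqrt(54393) ≈ 233.22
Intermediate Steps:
C(V) = -53 + 2*V**2 (C(V) = (V**2 + V**2) - 53 = 2*V**2 - 53 = -53 + 2*V**2)
sqrt(C(187) - 15492) = sqrt((-53 + 2*187**2) - 15492) = sqrt((-53 + 2*34969) - 15492) = sqrt((-53 + 69938) - 15492) = sqrt(69885 - 15492) = sqrt(54393)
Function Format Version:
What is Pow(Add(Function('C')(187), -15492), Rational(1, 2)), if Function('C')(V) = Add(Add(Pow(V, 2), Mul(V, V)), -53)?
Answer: Pow(54393, Rational(1, 2)) ≈ 233.22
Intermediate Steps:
Function('C')(V) = Add(-53, Mul(2, Pow(V, 2))) (Function('C')(V) = Add(Add(Pow(V, 2), Pow(V, 2)), -53) = Add(Mul(2, Pow(V, 2)), -53) = Add(-53, Mul(2, Pow(V, 2))))
Pow(Add(Function('C')(187), -15492), Rational(1, 2)) = Pow(Add(Add(-53, Mul(2, Pow(187, 2))), -15492), Rational(1, 2)) = Pow(Add(Add(-53, Mul(2, 34969)), -15492), Rational(1, 2)) = Pow(Add(Add(-53, 69938), -15492), Rational(1, 2)) = Pow(Add(69885, -15492), Rational(1, 2)) = Pow(54393, Rational(1, 2))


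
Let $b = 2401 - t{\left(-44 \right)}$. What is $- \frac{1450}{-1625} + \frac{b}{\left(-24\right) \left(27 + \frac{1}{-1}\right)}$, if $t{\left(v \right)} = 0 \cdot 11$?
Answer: $- \frac{9221}{3120} \approx -2.9554$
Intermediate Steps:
$t{\left(v \right)} = 0$
$b = 2401$ ($b = 2401 - 0 = 2401 + 0 = 2401$)
$- \frac{1450}{-1625} + \frac{b}{\left(-24\right) \left(27 + \frac{1}{-1}\right)} = - \frac{1450}{-1625} + \frac{2401}{\left(-24\right) \left(27 + \frac{1}{-1}\right)} = \left(-1450\right) \left(- \frac{1}{1625}\right) + \frac{2401}{\left(-24\right) \left(27 - 1\right)} = \frac{58}{65} + \frac{2401}{\left(-24\right) 26} = \frac{58}{65} + \frac{2401}{-624} = \frac{58}{65} + 2401 \left(- \frac{1}{624}\right) = \frac{58}{65} - \frac{2401}{624} = - \frac{9221}{3120}$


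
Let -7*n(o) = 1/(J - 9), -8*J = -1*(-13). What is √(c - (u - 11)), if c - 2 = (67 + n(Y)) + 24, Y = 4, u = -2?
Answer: √37531410/595 ≈ 10.296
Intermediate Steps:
J = -13/8 (J = -(-1)*(-13)/8 = -⅛*13 = -13/8 ≈ -1.6250)
n(o) = 8/595 (n(o) = -1/(7*(-13/8 - 9)) = -1/(7*(-85/8)) = -⅐*(-8/85) = 8/595)
c = 55343/595 (c = 2 + ((67 + 8/595) + 24) = 2 + (39873/595 + 24) = 2 + 54153/595 = 55343/595 ≈ 93.013)
√(c - (u - 11)) = √(55343/595 - (-2 - 11)) = √(55343/595 - 1*(-13)) = √(55343/595 + 13) = √(63078/595) = √37531410/595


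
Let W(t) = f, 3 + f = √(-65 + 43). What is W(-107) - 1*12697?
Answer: -12700 + I*√22 ≈ -12700.0 + 4.6904*I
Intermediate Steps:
f = -3 + I*√22 (f = -3 + √(-65 + 43) = -3 + √(-22) = -3 + I*√22 ≈ -3.0 + 4.6904*I)
W(t) = -3 + I*√22
W(-107) - 1*12697 = (-3 + I*√22) - 1*12697 = (-3 + I*√22) - 12697 = -12700 + I*√22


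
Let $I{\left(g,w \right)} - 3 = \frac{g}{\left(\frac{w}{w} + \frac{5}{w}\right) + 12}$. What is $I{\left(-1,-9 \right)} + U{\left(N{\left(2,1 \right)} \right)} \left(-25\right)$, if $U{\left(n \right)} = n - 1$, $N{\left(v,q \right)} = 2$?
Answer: $- \frac{2473}{112} \approx -22.08$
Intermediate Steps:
$U{\left(n \right)} = -1 + n$ ($U{\left(n \right)} = n - 1 = -1 + n$)
$I{\left(g,w \right)} = 3 + \frac{g}{13 + \frac{5}{w}}$ ($I{\left(g,w \right)} = 3 + \frac{g}{\left(\frac{w}{w} + \frac{5}{w}\right) + 12} = 3 + \frac{g}{\left(1 + \frac{5}{w}\right) + 12} = 3 + \frac{g}{13 + \frac{5}{w}}$)
$I{\left(-1,-9 \right)} + U{\left(N{\left(2,1 \right)} \right)} \left(-25\right) = \frac{15 + 39 \left(-9\right) - -9}{5 + 13 \left(-9\right)} + \left(-1 + 2\right) \left(-25\right) = \frac{15 - 351 + 9}{5 - 117} + 1 \left(-25\right) = \frac{1}{-112} \left(-327\right) - 25 = \left(- \frac{1}{112}\right) \left(-327\right) - 25 = \frac{327}{112} - 25 = - \frac{2473}{112}$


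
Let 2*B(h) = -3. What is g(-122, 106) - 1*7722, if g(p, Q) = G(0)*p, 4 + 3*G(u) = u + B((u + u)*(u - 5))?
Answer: -22495/3 ≈ -7498.3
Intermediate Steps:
B(h) = -3/2 (B(h) = (½)*(-3) = -3/2)
G(u) = -11/6 + u/3 (G(u) = -4/3 + (u - 3/2)/3 = -4/3 + (-3/2 + u)/3 = -4/3 + (-½ + u/3) = -11/6 + u/3)
g(p, Q) = -11*p/6 (g(p, Q) = (-11/6 + (⅓)*0)*p = (-11/6 + 0)*p = -11*p/6)
g(-122, 106) - 1*7722 = -11/6*(-122) - 1*7722 = 671/3 - 7722 = -22495/3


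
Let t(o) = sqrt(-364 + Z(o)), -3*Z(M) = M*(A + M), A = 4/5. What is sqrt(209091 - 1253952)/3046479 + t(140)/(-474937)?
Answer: I*(-2030986*sqrt(15603) + 474937*sqrt(1044861))/1446885596823 ≈ 0.00016019*I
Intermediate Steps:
A = 4/5 (A = 4*(1/5) = 4/5 ≈ 0.80000)
Z(M) = -M*(4/5 + M)/3
t(o) = sqrt(-364 - o*(4 + 5*o)/15)
sqrt(209091 - 1253952)/3046479 + t(140)/(-474937) = sqrt(209091 - 1253952)/3046479 + (sqrt(15)*sqrt(-5460 - 1*140*(4 + 5*140))/15)/(-474937) = sqrt(-1044861)*(1/3046479) + (sqrt(15)*sqrt(-5460 - 1*140*(4 + 700))/15)*(-1/474937) = (I*sqrt(1044861))*(1/3046479) + (sqrt(15)*sqrt(-5460 - 1*140*704)/15)*(-1/474937) = I*sqrt(1044861)/3046479 + (sqrt(15)*sqrt(-5460 - 98560)/15)*(-1/474937) = I*sqrt(1044861)/3046479 + (sqrt(15)*sqrt(-104020)/15)*(-1/474937) = I*sqrt(1044861)/3046479 + (sqrt(15)*(2*I*sqrt(26005))/15)*(-1/474937) = I*sqrt(1044861)/3046479 + (2*I*sqrt(15603)/3)*(-1/474937) = I*sqrt(1044861)/3046479 - 2*I*sqrt(15603)/1424811 = -2*I*sqrt(15603)/1424811 + I*sqrt(1044861)/3046479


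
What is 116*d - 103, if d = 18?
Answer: 1985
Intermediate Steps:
116*d - 103 = 116*18 - 103 = 2088 - 103 = 1985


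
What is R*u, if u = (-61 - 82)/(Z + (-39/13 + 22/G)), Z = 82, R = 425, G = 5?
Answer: -303875/417 ≈ -728.72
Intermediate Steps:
u = -715/417 (u = (-61 - 82)/(82 + (-39/13 + 22/5)) = -143/(82 + (-39*1/13 + 22*(1/5))) = -143/(82 + (-3 + 22/5)) = -143/(82 + 7/5) = -143/417/5 = -143*5/417 = -715/417 ≈ -1.7146)
R*u = 425*(-715/417) = -303875/417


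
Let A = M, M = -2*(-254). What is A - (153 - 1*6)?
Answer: 361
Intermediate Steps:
M = 508
A = 508
A - (153 - 1*6) = 508 - (153 - 1*6) = 508 - (153 - 6) = 508 - 1*147 = 508 - 147 = 361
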